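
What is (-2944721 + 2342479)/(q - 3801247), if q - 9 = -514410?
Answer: 301121/2157824 ≈ 0.13955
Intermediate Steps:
q = -514401 (q = 9 - 514410 = -514401)
(-2944721 + 2342479)/(q - 3801247) = (-2944721 + 2342479)/(-514401 - 3801247) = -602242/(-4315648) = -602242*(-1/4315648) = 301121/2157824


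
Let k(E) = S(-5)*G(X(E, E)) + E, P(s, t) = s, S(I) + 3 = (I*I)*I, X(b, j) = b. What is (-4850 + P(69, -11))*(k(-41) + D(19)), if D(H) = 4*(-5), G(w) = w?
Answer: -24799047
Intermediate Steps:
S(I) = -3 + I³ (S(I) = -3 + (I*I)*I = -3 + I²*I = -3 + I³)
D(H) = -20
k(E) = -127*E (k(E) = (-3 + (-5)³)*E + E = (-3 - 125)*E + E = -128*E + E = -127*E)
(-4850 + P(69, -11))*(k(-41) + D(19)) = (-4850 + 69)*(-127*(-41) - 20) = -4781*(5207 - 20) = -4781*5187 = -24799047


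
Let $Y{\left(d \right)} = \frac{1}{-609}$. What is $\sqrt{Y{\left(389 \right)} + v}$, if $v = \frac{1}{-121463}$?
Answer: $\frac{2 i \sqrt{2257445970906}}{73970967} \approx 0.040623 i$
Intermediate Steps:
$Y{\left(d \right)} = - \frac{1}{609}$
$v = - \frac{1}{121463} \approx -8.233 \cdot 10^{-6}$
$\sqrt{Y{\left(389 \right)} + v} = \sqrt{- \frac{1}{609} - \frac{1}{121463}} = \sqrt{- \frac{122072}{73970967}} = \frac{2 i \sqrt{2257445970906}}{73970967}$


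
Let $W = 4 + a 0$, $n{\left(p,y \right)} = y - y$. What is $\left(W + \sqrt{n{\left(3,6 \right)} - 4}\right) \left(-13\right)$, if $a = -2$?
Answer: $-52 - 26 i \approx -52.0 - 26.0 i$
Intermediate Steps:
$n{\left(p,y \right)} = 0$
$W = 4$ ($W = 4 - 0 = 4 + 0 = 4$)
$\left(W + \sqrt{n{\left(3,6 \right)} - 4}\right) \left(-13\right) = \left(4 + \sqrt{0 - 4}\right) \left(-13\right) = \left(4 + \sqrt{-4}\right) \left(-13\right) = \left(4 + 2 i\right) \left(-13\right) = -52 - 26 i$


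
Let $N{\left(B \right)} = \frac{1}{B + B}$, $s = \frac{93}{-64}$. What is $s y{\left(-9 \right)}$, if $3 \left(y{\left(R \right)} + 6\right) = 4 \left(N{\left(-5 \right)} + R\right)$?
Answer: $\frac{527}{20} \approx 26.35$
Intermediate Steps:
$s = - \frac{93}{64}$ ($s = 93 \left(- \frac{1}{64}\right) = - \frac{93}{64} \approx -1.4531$)
$N{\left(B \right)} = \frac{1}{2 B}$
$y{\left(R \right)} = - \frac{92}{15} + \frac{4 R}{3}$ ($y{\left(R \right)} = -6 + \frac{4 \left(\frac{1}{2 \left(-5\right)} + R\right)}{3} = -6 + \frac{4 \left(\frac{1}{2} \left(- \frac{1}{5}\right) + R\right)}{3} = -6 + \frac{4 \left(- \frac{1}{10} + R\right)}{3} = -6 + \frac{- \frac{2}{5} + 4 R}{3} = -6 + \left(- \frac{2}{15} + \frac{4 R}{3}\right) = - \frac{92}{15} + \frac{4 R}{3}$)
$s y{\left(-9 \right)} = - \frac{93 \left(- \frac{92}{15} + \frac{4}{3} \left(-9\right)\right)}{64} = - \frac{93 \left(- \frac{92}{15} - 12\right)}{64} = \left(- \frac{93}{64}\right) \left(- \frac{272}{15}\right) = \frac{527}{20}$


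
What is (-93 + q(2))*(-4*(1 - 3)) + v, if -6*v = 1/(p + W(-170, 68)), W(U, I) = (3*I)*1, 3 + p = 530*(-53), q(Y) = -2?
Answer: -127173839/167334 ≈ -760.00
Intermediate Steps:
p = -28093 (p = -3 + 530*(-53) = -3 - 28090 = -28093)
W(U, I) = 3*I
v = 1/167334 (v = -1/(6*(-28093 + 3*68)) = -1/(6*(-28093 + 204)) = -⅙/(-27889) = -⅙*(-1/27889) = 1/167334 ≈ 5.9761e-6)
(-93 + q(2))*(-4*(1 - 3)) + v = (-93 - 2)*(-4*(1 - 3)) + 1/167334 = -(-380)*(-2) + 1/167334 = -95*8 + 1/167334 = -760 + 1/167334 = -127173839/167334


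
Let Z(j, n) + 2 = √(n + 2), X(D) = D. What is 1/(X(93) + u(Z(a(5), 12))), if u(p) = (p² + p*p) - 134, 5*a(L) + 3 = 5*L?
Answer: 5/871 - 8*√14/871 ≈ -0.028626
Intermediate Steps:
a(L) = -⅗ + L (a(L) = -⅗ + (5*L)/5 = -⅗ + L)
Z(j, n) = -2 + √(2 + n) (Z(j, n) = -2 + √(n + 2) = -2 + √(2 + n))
u(p) = -134 + 2*p² (u(p) = (p² + p²) - 134 = 2*p² - 134 = -134 + 2*p²)
1/(X(93) + u(Z(a(5), 12))) = 1/(93 + (-134 + 2*(-2 + √(2 + 12))²)) = 1/(93 + (-134 + 2*(-2 + √14)²)) = 1/(-41 + 2*(-2 + √14)²)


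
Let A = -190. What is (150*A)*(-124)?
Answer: 3534000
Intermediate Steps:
(150*A)*(-124) = (150*(-190))*(-124) = -28500*(-124) = 3534000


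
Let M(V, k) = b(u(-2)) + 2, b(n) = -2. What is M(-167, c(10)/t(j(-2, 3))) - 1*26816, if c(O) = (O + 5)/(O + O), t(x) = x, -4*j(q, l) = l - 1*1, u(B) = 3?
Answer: -26816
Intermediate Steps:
j(q, l) = ¼ - l/4 (j(q, l) = -(l - 1*1)/4 = -(l - 1)/4 = -(-1 + l)/4 = ¼ - l/4)
c(O) = (5 + O)/(2*O) (c(O) = (5 + O)/((2*O)) = (5 + O)*(1/(2*O)) = (5 + O)/(2*O))
M(V, k) = 0 (M(V, k) = -2 + 2 = 0)
M(-167, c(10)/t(j(-2, 3))) - 1*26816 = 0 - 1*26816 = 0 - 26816 = -26816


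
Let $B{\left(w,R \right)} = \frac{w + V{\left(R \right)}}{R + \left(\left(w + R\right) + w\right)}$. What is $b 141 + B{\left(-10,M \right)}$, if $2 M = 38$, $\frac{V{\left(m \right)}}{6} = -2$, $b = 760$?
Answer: $\frac{964429}{9} \approx 1.0716 \cdot 10^{5}$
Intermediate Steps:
$V{\left(m \right)} = -12$ ($V{\left(m \right)} = 6 \left(-2\right) = -12$)
$M = 19$ ($M = \frac{1}{2} \cdot 38 = 19$)
$B{\left(w,R \right)} = \frac{-12 + w}{2 R + 2 w}$ ($B{\left(w,R \right)} = \frac{w - 12}{R + \left(\left(w + R\right) + w\right)} = \frac{-12 + w}{R + \left(\left(R + w\right) + w\right)} = \frac{-12 + w}{R + \left(R + 2 w\right)} = \frac{-12 + w}{2 R + 2 w}$)
$b 141 + B{\left(-10,M \right)} = 760 \cdot 141 + \frac{-6 + \frac{1}{2} \left(-10\right)}{19 - 10} = 107160 + \frac{-6 - 5}{9} = 107160 + \frac{1}{9} \left(-11\right) = 107160 - \frac{11}{9} = \frac{964429}{9}$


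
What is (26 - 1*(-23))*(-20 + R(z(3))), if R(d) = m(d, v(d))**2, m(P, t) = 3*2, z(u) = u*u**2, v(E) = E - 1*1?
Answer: 784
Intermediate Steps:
v(E) = -1 + E (v(E) = E - 1 = -1 + E)
z(u) = u**3
m(P, t) = 6
R(d) = 36 (R(d) = 6**2 = 36)
(26 - 1*(-23))*(-20 + R(z(3))) = (26 - 1*(-23))*(-20 + 36) = (26 + 23)*16 = 49*16 = 784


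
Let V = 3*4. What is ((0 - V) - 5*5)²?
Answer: 1369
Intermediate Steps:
V = 12
((0 - V) - 5*5)² = ((0 - 1*12) - 5*5)² = ((0 - 12) - 25)² = (-12 - 25)² = (-37)² = 1369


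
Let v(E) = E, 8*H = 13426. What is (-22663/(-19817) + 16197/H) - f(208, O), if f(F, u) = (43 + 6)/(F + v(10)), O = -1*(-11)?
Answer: 43791183963/4142981654 ≈ 10.570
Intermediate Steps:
O = 11
H = 6713/4 (H = (⅛)*13426 = 6713/4 ≈ 1678.3)
f(F, u) = 49/(10 + F) (f(F, u) = (43 + 6)/(F + 10) = 49/(10 + F))
(-22663/(-19817) + 16197/H) - f(208, O) = (-22663/(-19817) + 16197/(6713/4)) - 49/(10 + 208) = (-22663*(-1/19817) + 16197*(4/6713)) - 49/218 = (22663/19817 + 64788/6713) - 49/218 = 205148645/19004503 - 1*49/218 = 205148645/19004503 - 49/218 = 43791183963/4142981654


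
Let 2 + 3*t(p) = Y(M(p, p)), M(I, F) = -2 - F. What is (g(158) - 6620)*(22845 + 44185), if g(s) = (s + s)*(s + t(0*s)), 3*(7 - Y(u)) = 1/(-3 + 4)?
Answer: 26422957880/9 ≈ 2.9359e+9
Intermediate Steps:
Y(u) = 20/3 (Y(u) = 7 - 1/(3*(-3 + 4)) = 7 - 1/3/1 = 7 - 1/3*1 = 7 - 1/3 = 20/3)
t(p) = 14/9 (t(p) = -2/3 + (1/3)*(20/3) = -2/3 + 20/9 = 14/9)
g(s) = 2*s*(14/9 + s) (g(s) = (s + s)*(s + 14/9) = (2*s)*(14/9 + s) = 2*s*(14/9 + s))
(g(158) - 6620)*(22845 + 44185) = ((2/9)*158*(14 + 9*158) - 6620)*(22845 + 44185) = ((2/9)*158*(14 + 1422) - 6620)*67030 = ((2/9)*158*1436 - 6620)*67030 = (453776/9 - 6620)*67030 = (394196/9)*67030 = 26422957880/9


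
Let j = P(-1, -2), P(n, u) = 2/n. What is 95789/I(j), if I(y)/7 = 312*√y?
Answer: -95789*I*√2/4368 ≈ -31.013*I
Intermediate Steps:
j = -2 (j = 2/(-1) = 2*(-1) = -2)
I(y) = 2184*√y (I(y) = 7*(312*√y) = 2184*√y)
95789/I(j) = 95789/((2184*√(-2))) = 95789/((2184*(I*√2))) = 95789/((2184*I*√2)) = 95789*(-I*√2/4368) = -95789*I*√2/4368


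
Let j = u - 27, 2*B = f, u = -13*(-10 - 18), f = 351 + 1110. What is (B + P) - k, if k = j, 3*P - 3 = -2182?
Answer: -1997/6 ≈ -332.83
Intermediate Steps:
f = 1461
u = 364 (u = -13*(-28) = 364)
P = -2179/3 (P = 1 + (⅓)*(-2182) = 1 - 2182/3 = -2179/3 ≈ -726.33)
B = 1461/2 (B = (½)*1461 = 1461/2 ≈ 730.50)
j = 337 (j = 364 - 27 = 337)
k = 337
(B + P) - k = (1461/2 - 2179/3) - 1*337 = 25/6 - 337 = -1997/6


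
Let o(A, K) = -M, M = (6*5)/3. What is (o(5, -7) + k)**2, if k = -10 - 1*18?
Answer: 1444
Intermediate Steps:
M = 10 (M = 30*(1/3) = 10)
o(A, K) = -10 (o(A, K) = -1*10 = -10)
k = -28 (k = -10 - 18 = -28)
(o(5, -7) + k)**2 = (-10 - 28)**2 = (-38)**2 = 1444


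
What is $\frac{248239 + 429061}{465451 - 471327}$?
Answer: $- \frac{13025}{113} \approx -115.27$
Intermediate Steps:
$\frac{248239 + 429061}{465451 - 471327} = \frac{677300}{-5876} = 677300 \left(- \frac{1}{5876}\right) = - \frac{13025}{113}$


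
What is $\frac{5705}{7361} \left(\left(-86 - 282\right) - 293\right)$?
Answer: $- \frac{3771005}{7361} \approx -512.29$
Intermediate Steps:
$\frac{5705}{7361} \left(\left(-86 - 282\right) - 293\right) = 5705 \cdot \frac{1}{7361} \left(-368 - 293\right) = \frac{5705}{7361} \left(-661\right) = - \frac{3771005}{7361}$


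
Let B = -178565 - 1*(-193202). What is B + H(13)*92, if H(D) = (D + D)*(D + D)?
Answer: 76829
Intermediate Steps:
H(D) = 4*D² (H(D) = (2*D)*(2*D) = 4*D²)
B = 14637 (B = -178565 + 193202 = 14637)
B + H(13)*92 = 14637 + (4*13²)*92 = 14637 + (4*169)*92 = 14637 + 676*92 = 14637 + 62192 = 76829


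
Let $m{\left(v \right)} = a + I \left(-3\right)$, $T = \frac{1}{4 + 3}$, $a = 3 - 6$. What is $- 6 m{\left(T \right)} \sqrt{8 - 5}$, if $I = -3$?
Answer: $- 36 \sqrt{3} \approx -62.354$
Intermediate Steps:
$a = -3$ ($a = 3 - 6 = -3$)
$T = \frac{1}{7} \approx 0.14286$
$m{\left(v \right)} = 6$ ($m{\left(v \right)} = -3 - -9 = -3 + 9 = 6$)
$- 6 m{\left(T \right)} \sqrt{8 - 5} = \left(-6\right) 6 \sqrt{8 - 5} = - 36 \sqrt{3}$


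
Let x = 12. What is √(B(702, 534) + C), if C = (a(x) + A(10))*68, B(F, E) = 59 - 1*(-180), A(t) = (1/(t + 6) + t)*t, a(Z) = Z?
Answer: 9*√390/2 ≈ 88.868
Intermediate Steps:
A(t) = t*(t + 1/(6 + t)) (A(t) = (1/(6 + t) + t)*t = (t + 1/(6 + t))*t = t*(t + 1/(6 + t)))
B(F, E) = 239 (B(F, E) = 59 + 180 = 239)
C = 15317/2 (C = (12 + 10*(1 + 10² + 6*10)/(6 + 10))*68 = (12 + 10*(1 + 100 + 60)/16)*68 = (12 + 10*(1/16)*161)*68 = (12 + 805/8)*68 = (901/8)*68 = 15317/2 ≈ 7658.5)
√(B(702, 534) + C) = √(239 + 15317/2) = √(15795/2) = 9*√390/2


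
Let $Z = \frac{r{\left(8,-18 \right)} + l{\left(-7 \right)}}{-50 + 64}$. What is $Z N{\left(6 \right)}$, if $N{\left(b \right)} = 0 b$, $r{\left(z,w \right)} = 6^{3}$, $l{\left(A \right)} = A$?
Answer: $0$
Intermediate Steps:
$r{\left(z,w \right)} = 216$
$N{\left(b \right)} = 0$
$Z = \frac{209}{14}$ ($Z = \frac{216 - 7}{-50 + 64} = \frac{209}{14} \approx 14.929$)
$Z N{\left(6 \right)} = \frac{209}{14} \cdot 0 = 0$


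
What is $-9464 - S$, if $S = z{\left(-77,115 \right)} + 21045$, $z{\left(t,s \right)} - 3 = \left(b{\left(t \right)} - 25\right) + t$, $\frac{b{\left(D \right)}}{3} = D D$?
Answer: $-48197$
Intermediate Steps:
$b{\left(D \right)} = 3 D^{2}$ ($b{\left(D \right)} = 3 D D = 3 D^{2}$)
$z{\left(t,s \right)} = -22 + t + 3 t^{2}$ ($z{\left(t,s \right)} = 3 + \left(\left(3 t^{2} - 25\right) + t\right) = 3 + \left(\left(-25 + 3 t^{2}\right) + t\right) = 3 + \left(-25 + t + 3 t^{2}\right) = -22 + t + 3 t^{2}$)
$S = 38733$ ($S = \left(-22 - 77 + 3 \left(-77\right)^{2}\right) + 21045 = \left(-22 - 77 + 3 \cdot 5929\right) + 21045 = \left(-22 - 77 + 17787\right) + 21045 = 17688 + 21045 = 38733$)
$-9464 - S = -9464 - 38733 = -48197$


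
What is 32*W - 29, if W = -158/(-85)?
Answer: 2591/85 ≈ 30.482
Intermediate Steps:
W = 158/85 (W = -158*(-1/85) = 158/85 ≈ 1.8588)
32*W - 29 = 32*(158/85) - 29 = 5056/85 - 29 = 2591/85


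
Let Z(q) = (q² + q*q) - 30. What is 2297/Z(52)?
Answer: 2297/5378 ≈ 0.42711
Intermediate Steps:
Z(q) = -30 + 2*q² (Z(q) = (q² + q²) - 30 = 2*q² - 30 = -30 + 2*q²)
2297/Z(52) = 2297/(-30 + 2*52²) = 2297/(-30 + 2*2704) = 2297/(-30 + 5408) = 2297/5378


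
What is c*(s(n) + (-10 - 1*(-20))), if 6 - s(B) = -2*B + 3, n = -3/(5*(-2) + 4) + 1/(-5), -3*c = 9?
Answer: -204/5 ≈ -40.800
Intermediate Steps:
c = -3 (c = -⅓*9 = -3)
n = 3/10 (n = -3/(-10 + 4) + 1*(-⅕) = -3/(-6) - ⅕ = -3*(-⅙) - ⅕ = ½ - ⅕ = 3/10 ≈ 0.30000)
s(B) = 3 + 2*B (s(B) = 6 - (-2*B + 3) = 6 - (3 - 2*B) = 6 + (-3 + 2*B) = 3 + 2*B)
c*(s(n) + (-10 - 1*(-20))) = -3*((3 + 2*(3/10)) + (-10 - 1*(-20))) = -3*((3 + ⅗) + (-10 + 20)) = -3*(18/5 + 10) = -3*68/5 = -204/5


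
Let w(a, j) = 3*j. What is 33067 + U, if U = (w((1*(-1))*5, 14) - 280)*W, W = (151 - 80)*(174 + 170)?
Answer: -5779845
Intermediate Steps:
W = 24424 (W = 71*344 = 24424)
U = -5812912 (U = (3*14 - 280)*24424 = (42 - 280)*24424 = -238*24424 = -5812912)
33067 + U = 33067 - 5812912 = -5779845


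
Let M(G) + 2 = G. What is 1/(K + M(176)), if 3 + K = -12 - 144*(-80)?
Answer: 1/11679 ≈ 8.5624e-5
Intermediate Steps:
K = 11505 (K = -3 + (-12 - 144*(-80)) = -3 + (-12 + 11520) = -3 + 11508 = 11505)
M(G) = -2 + G
1/(K + M(176)) = 1/(11505 + (-2 + 176)) = 1/(11505 + 174) = 1/11679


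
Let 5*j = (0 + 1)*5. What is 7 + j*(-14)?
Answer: -7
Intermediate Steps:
j = 1 (j = ((0 + 1)*5)/5 = (1*5)/5 = (⅕)*5 = 1)
7 + j*(-14) = 7 + 1*(-14) = 7 - 14 = -7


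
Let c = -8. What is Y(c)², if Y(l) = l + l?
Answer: 256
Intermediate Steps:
Y(l) = 2*l
Y(c)² = (2*(-8))² = (-16)² = 256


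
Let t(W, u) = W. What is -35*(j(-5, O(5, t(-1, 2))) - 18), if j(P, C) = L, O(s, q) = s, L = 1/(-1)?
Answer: 665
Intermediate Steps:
L = -1
j(P, C) = -1
-35*(j(-5, O(5, t(-1, 2))) - 18) = -35*(-1 - 18) = -35*(-19) = 665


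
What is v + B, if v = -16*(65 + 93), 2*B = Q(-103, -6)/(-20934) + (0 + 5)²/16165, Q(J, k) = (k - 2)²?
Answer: -171094135537/67679622 ≈ -2528.0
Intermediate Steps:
Q(J, k) = (-2 + k)²
B = -51121/67679622 (B = ((-2 - 6)²/(-20934) + (0 + 5)²/16165)/2 = ((-8)²*(-1/20934) + 5²*(1/16165))/2 = (64*(-1/20934) + 25*(1/16165))/2 = (-32/10467 + 5/3233)/2 = (½)*(-51121/33839811) = -51121/67679622 ≈ -0.00075534)
v = -2528 (v = -16*158 = -2528)
v + B = -2528 - 51121/67679622 = -171094135537/67679622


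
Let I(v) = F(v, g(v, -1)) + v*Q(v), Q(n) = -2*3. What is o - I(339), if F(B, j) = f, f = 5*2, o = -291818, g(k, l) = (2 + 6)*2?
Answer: -289794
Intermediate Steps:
g(k, l) = 16 (g(k, l) = 8*2 = 16)
f = 10
Q(n) = -6
F(B, j) = 10
I(v) = 10 - 6*v (I(v) = 10 + v*(-6) = 10 - 6*v)
o - I(339) = -291818 - (10 - 6*339) = -291818 - (10 - 2034) = -291818 - 1*(-2024) = -291818 + 2024 = -289794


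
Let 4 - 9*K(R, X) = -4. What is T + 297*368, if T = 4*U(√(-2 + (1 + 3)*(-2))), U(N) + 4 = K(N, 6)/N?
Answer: 109280 - 16*I*√10/45 ≈ 1.0928e+5 - 1.1244*I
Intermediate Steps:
K(R, X) = 8/9 (K(R, X) = 4/9 - ⅑*(-4) = 4/9 + 4/9 = 8/9)
U(N) = -4 + 8/(9*N)
T = -16 - 16*I*√10/45 (T = 4*(-4 + 8/(9*(√(-2 + (1 + 3)*(-2))))) = 4*(-4 + 8/(9*(√(-2 + 4*(-2))))) = 4*(-4 + 8/(9*(√(-2 - 8)))) = 4*(-4 + 8/(9*(√(-10)))) = 4*(-4 + 8/(9*((I*√10)))) = 4*(-4 + 8*(-I*√10/10)/9) = 4*(-4 - 4*I*√10/45) = -16 - 16*I*√10/45 ≈ -16.0 - 1.1244*I)
T + 297*368 = (-16 - 16*I*√10/45) + 297*368 = (-16 - 16*I*√10/45) + 109296 = 109280 - 16*I*√10/45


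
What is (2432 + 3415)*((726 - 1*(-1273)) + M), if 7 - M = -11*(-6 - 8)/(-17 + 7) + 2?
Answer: 59037159/5 ≈ 1.1807e+7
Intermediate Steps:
M = 102/5 (M = 7 - (-11*(-6 - 8)/(-17 + 7) + 2) = 7 - (-(-154)/(-10) + 2) = 7 - (-(-154)*(-1)/10 + 2) = 7 - (-11*7/5 + 2) = 7 - (-77/5 + 2) = 7 - 1*(-67/5) = 7 + 67/5 = 102/5 ≈ 20.400)
(2432 + 3415)*((726 - 1*(-1273)) + M) = (2432 + 3415)*((726 - 1*(-1273)) + 102/5) = 5847*((726 + 1273) + 102/5) = 5847*(1999 + 102/5) = 5847*(10097/5) = 59037159/5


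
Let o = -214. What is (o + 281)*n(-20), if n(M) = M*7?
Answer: -9380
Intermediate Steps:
n(M) = 7*M
(o + 281)*n(-20) = (-214 + 281)*(7*(-20)) = 67*(-140) = -9380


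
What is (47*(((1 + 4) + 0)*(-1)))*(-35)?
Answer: 8225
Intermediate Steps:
(47*(((1 + 4) + 0)*(-1)))*(-35) = (47*((5 + 0)*(-1)))*(-35) = (47*(5*(-1)))*(-35) = (47*(-5))*(-35) = -235*(-35) = 8225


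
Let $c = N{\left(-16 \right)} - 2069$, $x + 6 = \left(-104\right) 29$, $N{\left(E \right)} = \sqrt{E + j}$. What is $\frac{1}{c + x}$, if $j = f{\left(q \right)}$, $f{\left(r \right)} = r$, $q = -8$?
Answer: $- \frac{1697}{8639435} - \frac{2 i \sqrt{6}}{25918305} \approx -0.00019642 - 1.8902 \cdot 10^{-7} i$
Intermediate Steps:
$j = -8$
$N{\left(E \right)} = \sqrt{-8 + E}$ ($N{\left(E \right)} = \sqrt{E - 8} = \sqrt{-8 + E}$)
$x = -3022$ ($x = -6 - 3016 = -3022$)
$c = -2069 + 2 i \sqrt{6}$ ($c = \sqrt{-8 - 16} - 2069 = \sqrt{-24} - 2069 = 2 i \sqrt{6} - 2069 = -2069 + 2 i \sqrt{6} \approx -2069.0 + 4.899 i$)
$\frac{1}{c + x} = \frac{1}{\left(-2069 + 2 i \sqrt{6}\right) - 3022} = \frac{1}{-5091 + 2 i \sqrt{6}}$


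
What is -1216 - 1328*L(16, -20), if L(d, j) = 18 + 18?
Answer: -49024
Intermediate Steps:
L(d, j) = 36
-1216 - 1328*L(16, -20) = -1216 - 1328*36 = -1216 - 47808 = -49024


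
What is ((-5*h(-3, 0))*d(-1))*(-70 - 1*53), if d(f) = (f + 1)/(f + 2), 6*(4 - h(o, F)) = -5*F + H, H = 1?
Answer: 0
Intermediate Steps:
h(o, F) = 23/6 + 5*F/6 (h(o, F) = 4 - (-5*F + 1)/6 = 4 - (1 - 5*F)/6 = 4 + (-⅙ + 5*F/6) = 23/6 + 5*F/6)
d(f) = (1 + f)/(2 + f)
((-5*h(-3, 0))*d(-1))*(-70 - 1*53) = ((-5*(23/6 + (⅚)*0))*((1 - 1)/(2 - 1)))*(-70 - 1*53) = ((-5*(23/6 + 0))*(0/1))*(-70 - 53) = ((-5*23/6)*(1*0))*(-123) = -115/6*0*(-123) = 0*(-123) = 0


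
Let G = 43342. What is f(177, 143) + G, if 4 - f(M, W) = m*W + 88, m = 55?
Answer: 35393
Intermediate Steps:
f(M, W) = -84 - 55*W (f(M, W) = 4 - (55*W + 88) = 4 - (88 + 55*W) = 4 + (-88 - 55*W) = -84 - 55*W)
f(177, 143) + G = (-84 - 55*143) + 43342 = (-84 - 7865) + 43342 = -7949 + 43342 = 35393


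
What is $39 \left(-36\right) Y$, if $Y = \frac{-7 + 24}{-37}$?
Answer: $\frac{23868}{37} \approx 645.08$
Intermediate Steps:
$Y = - \frac{17}{37}$ ($Y = 17 \left(- \frac{1}{37}\right) = - \frac{17}{37} \approx -0.45946$)
$39 \left(-36\right) Y = 39 \left(-36\right) \left(- \frac{17}{37}\right) = \left(-1404\right) \left(- \frac{17}{37}\right) = \frac{23868}{37}$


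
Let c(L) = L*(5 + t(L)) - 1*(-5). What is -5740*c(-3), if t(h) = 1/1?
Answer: 74620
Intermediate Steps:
t(h) = 1
c(L) = 5 + 6*L (c(L) = L*(5 + 1) - 1*(-5) = L*6 + 5 = 6*L + 5 = 5 + 6*L)
-5740*c(-3) = -5740*(5 + 6*(-3)) = -5740*(5 - 18) = -5740*(-13) = 74620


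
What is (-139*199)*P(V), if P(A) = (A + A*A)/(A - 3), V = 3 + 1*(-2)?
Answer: 27661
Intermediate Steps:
V = 1 (V = 3 - 2 = 1)
P(A) = (A + A²)/(-3 + A)
(-139*199)*P(V) = (-139*199)*(1*(1 + 1)/(-3 + 1)) = -27661*2/(-2) = -27661*(-1)*2/2 = -27661*(-1) = 27661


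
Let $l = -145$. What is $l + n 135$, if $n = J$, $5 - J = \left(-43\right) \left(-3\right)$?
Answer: $-16885$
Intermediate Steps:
$J = -124$ ($J = 5 - \left(-43\right) \left(-3\right) = 5 - 129 = -124$)
$n = -124$
$l + n 135 = -145 - 16740 = -16885$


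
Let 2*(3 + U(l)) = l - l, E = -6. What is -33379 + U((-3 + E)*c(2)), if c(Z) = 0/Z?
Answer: -33382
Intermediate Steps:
c(Z) = 0
U(l) = -3 (U(l) = -3 + (l - l)/2 = -3 + (1/2)*0 = -3 + 0 = -3)
-33379 + U((-3 + E)*c(2)) = -33379 - 3 = -33382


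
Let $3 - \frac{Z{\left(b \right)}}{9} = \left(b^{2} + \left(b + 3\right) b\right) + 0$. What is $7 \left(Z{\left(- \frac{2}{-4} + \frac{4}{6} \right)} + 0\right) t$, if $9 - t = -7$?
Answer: $-3248$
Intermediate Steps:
$t = 16$ ($t = 9 - -7 = 9 + 7 = 16$)
$Z{\left(b \right)} = 27 - 9 b^{2} - 9 b \left(3 + b\right)$ ($Z{\left(b \right)} = 27 - 9 \left(\left(b^{2} + \left(b + 3\right) b\right) + 0\right) = 27 - 9 \left(\left(b^{2} + \left(3 + b\right) b\right) + 0\right) = 27 - 9 \left(\left(b^{2} + b \left(3 + b\right)\right) + 0\right) = 27 - 9 \left(b^{2} + b \left(3 + b\right)\right) = 27 - \left(9 b^{2} + 9 b \left(3 + b\right)\right) = 27 - 9 b^{2} - 9 b \left(3 + b\right)$)
$7 \left(Z{\left(- \frac{2}{-4} + \frac{4}{6} \right)} + 0\right) t = 7 \left(\left(27 - 27 \left(- \frac{2}{-4} + \frac{4}{6}\right) - 18 \left(- \frac{2}{-4} + \frac{4}{6}\right)^{2}\right) + 0\right) 16 = 7 \left(\left(27 - 27 \left(\left(-2\right) \left(- \frac{1}{4}\right) + 4 \cdot \frac{1}{6}\right) - 18 \left(\left(-2\right) \left(- \frac{1}{4}\right) + 4 \cdot \frac{1}{6}\right)^{2}\right) + 0\right) 16 = 7 \left(\left(27 - 27 \left(\frac{1}{2} + \frac{2}{3}\right) - 18 \left(\frac{1}{2} + \frac{2}{3}\right)^{2}\right) + 0\right) 16 = 7 \left(\left(27 - \frac{63}{2} - 18 \left(\frac{7}{6}\right)^{2}\right) + 0\right) 16 = 7 \left(\left(27 - \frac{63}{2} - \frac{49}{2}\right) + 0\right) 16 = 7 \left(-29 + 0\right) 16 = 7 \left(-29\right) 16 = \left(-203\right) 16 = -3248$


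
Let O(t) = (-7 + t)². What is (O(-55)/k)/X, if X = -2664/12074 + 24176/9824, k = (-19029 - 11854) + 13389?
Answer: -7124311996/72635604073 ≈ -0.098083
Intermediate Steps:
k = -17494 (k = -30883 + 13389 = -17494)
X = 8304059/3706718 (X = -2664*1/12074 + 24176*(1/9824) = -1332/6037 + 1511/614 = 8304059/3706718 ≈ 2.2403)
(O(-55)/k)/X = ((-7 - 55)²/(-17494))/(8304059/3706718) = ((-62)²*(-1/17494))*(3706718/8304059) = (3844*(-1/17494))*(3706718/8304059) = -1922/8747*3706718/8304059 = -7124311996/72635604073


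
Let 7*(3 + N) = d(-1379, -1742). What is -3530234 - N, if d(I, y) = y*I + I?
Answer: -3873208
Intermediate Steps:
d(I, y) = I + I*y (d(I, y) = I*y + I = I + I*y)
N = 342974 (N = -3 + (-1379*(1 - 1742))/7 = -3 + (-1379*(-1741))/7 = -3 + (⅐)*2400839 = -3 + 342977 = 342974)
-3530234 - N = -3530234 - 1*342974 = -3530234 - 342974 = -3873208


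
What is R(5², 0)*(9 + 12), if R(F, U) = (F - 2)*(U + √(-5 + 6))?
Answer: 483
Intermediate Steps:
R(F, U) = (1 + U)*(-2 + F) (R(F, U) = (-2 + F)*(U + √1) = (-2 + F)*(U + 1) = (-2 + F)*(1 + U) = (1 + U)*(-2 + F))
R(5², 0)*(9 + 12) = (-2 + 5² - 2*0 + 5²*0)*(9 + 12) = (-2 + 25 + 0 + 25*0)*21 = (-2 + 25 + 0 + 0)*21 = 23*21 = 483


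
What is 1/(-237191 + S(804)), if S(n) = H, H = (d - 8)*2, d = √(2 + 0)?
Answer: -237207/56267160841 - 2*√2/56267160841 ≈ -4.2158e-6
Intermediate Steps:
d = √2 ≈ 1.4142
H = -16 + 2*√2 (H = (√2 - 8)*2 = (-8 + √2)*2 = -16 + 2*√2 ≈ -13.172)
S(n) = -16 + 2*√2
1/(-237191 + S(804)) = 1/(-237191 + (-16 + 2*√2)) = 1/(-237207 + 2*√2)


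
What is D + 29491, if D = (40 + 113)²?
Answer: 52900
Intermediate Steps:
D = 23409 (D = 153² = 23409)
D + 29491 = 23409 + 29491 = 52900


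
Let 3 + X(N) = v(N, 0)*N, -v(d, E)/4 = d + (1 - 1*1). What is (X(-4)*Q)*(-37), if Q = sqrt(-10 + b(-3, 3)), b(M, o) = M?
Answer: 2479*I*sqrt(13) ≈ 8938.2*I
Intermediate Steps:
v(d, E) = -4*d (v(d, E) = -4*(d + (1 - 1*1)) = -4*(d + (1 - 1)) = -4*(d + 0) = -4*d)
Q = I*sqrt(13) (Q = sqrt(-10 - 3) = sqrt(-13) = I*sqrt(13) ≈ 3.6056*I)
X(N) = -3 - 4*N**2 (X(N) = -3 + (-4*N)*N = -3 - 4*N**2)
(X(-4)*Q)*(-37) = ((-3 - 4*(-4)**2)*(I*sqrt(13)))*(-37) = ((-3 - 4*16)*(I*sqrt(13)))*(-37) = ((-3 - 64)*(I*sqrt(13)))*(-37) = -67*I*sqrt(13)*(-37) = 2479*I*sqrt(13)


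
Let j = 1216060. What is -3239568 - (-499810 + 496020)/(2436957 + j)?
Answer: -11834196972866/3653017 ≈ -3.2396e+6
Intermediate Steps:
-3239568 - (-499810 + 496020)/(2436957 + j) = -3239568 - (-499810 + 496020)/(2436957 + 1216060) = -3239568 - (-3790)/3653017 = -3239568 - 1*(-3790/3653017) = -3239568 + 3790/3653017 = -11834196972866/3653017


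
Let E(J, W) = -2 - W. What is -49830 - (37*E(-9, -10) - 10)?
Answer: -50116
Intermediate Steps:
-49830 - (37*E(-9, -10) - 10) = -49830 - (37*(-2 - 1*(-10)) - 10) = -49830 - (37*(-2 + 10) - 10) = -49830 - (37*8 - 10) = -49830 - (296 - 10) = -49830 - 1*286 = -49830 - 286 = -50116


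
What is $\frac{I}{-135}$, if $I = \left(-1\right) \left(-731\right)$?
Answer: $- \frac{731}{135} \approx -5.4148$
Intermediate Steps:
$I = 731$
$\frac{I}{-135} = \frac{731}{-135} = 731 \left(- \frac{1}{135}\right) = - \frac{731}{135}$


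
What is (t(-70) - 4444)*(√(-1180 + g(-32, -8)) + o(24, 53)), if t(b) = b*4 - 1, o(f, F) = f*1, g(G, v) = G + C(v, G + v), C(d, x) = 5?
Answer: -113400 - 4725*I*√1207 ≈ -1.134e+5 - 1.6416e+5*I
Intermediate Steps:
g(G, v) = 5 + G (g(G, v) = G + 5 = 5 + G)
o(f, F) = f
t(b) = -1 + 4*b (t(b) = 4*b - 1 = -1 + 4*b)
(t(-70) - 4444)*(√(-1180 + g(-32, -8)) + o(24, 53)) = ((-1 + 4*(-70)) - 4444)*(√(-1180 + (5 - 32)) + 24) = ((-1 - 280) - 4444)*(√(-1180 - 27) + 24) = (-281 - 4444)*(√(-1207) + 24) = -4725*(I*√1207 + 24) = -4725*(24 + I*√1207) = -113400 - 4725*I*√1207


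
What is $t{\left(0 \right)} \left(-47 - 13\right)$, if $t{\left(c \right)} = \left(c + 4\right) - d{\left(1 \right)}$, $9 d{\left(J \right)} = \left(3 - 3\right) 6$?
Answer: $-240$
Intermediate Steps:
$d{\left(J \right)} = 0$ ($d{\left(J \right)} = \frac{\left(3 - 3\right) 6}{9} = \frac{0 \cdot 6}{9} = \frac{1}{9} \cdot 0 = 0$)
$t{\left(c \right)} = 4 + c$ ($t{\left(c \right)} = \left(c + 4\right) - 0 = \left(4 + c\right) + 0 = 4 + c$)
$t{\left(0 \right)} \left(-47 - 13\right) = \left(4 + 0\right) \left(-47 - 13\right) = 4 \left(-60\right) = -240$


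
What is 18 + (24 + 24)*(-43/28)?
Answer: -390/7 ≈ -55.714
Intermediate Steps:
18 + (24 + 24)*(-43/28) = 18 + 48*(-43*1/28) = 18 + 48*(-43/28) = 18 - 516/7 = -390/7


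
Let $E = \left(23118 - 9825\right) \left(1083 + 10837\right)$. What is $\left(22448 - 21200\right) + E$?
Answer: $158453808$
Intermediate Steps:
$E = 158452560$ ($E = 13293 \cdot 11920 = 158452560$)
$\left(22448 - 21200\right) + E = \left(22448 - 21200\right) + 158452560 = 1248 + 158452560 = 158453808$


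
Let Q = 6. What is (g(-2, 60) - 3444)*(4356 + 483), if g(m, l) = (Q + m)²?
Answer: -16588092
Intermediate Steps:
g(m, l) = (6 + m)²
(g(-2, 60) - 3444)*(4356 + 483) = ((6 - 2)² - 3444)*(4356 + 483) = (4² - 3444)*4839 = (16 - 3444)*4839 = -3428*4839 = -16588092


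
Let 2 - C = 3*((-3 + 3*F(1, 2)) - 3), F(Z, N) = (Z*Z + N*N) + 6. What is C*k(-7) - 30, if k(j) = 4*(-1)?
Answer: 286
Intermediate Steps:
F(Z, N) = 6 + N² + Z² (F(Z, N) = (Z² + N²) + 6 = (N² + Z²) + 6 = 6 + N² + Z²)
k(j) = -4
C = -79 (C = 2 - 3*((-3 + 3*(6 + 2² + 1²)) - 3) = 2 - 3*((-3 + 3*(6 + 4 + 1)) - 3) = 2 - 3*((-3 + 3*11) - 3) = 2 - 3*((-3 + 33) - 3) = 2 - 3*(30 - 3) = 2 - 3*27 = 2 - 1*81 = 2 - 81 = -79)
C*k(-7) - 30 = -79*(-4) - 30 = 316 - 30 = 286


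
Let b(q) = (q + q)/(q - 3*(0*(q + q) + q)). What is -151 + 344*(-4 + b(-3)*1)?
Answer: -1871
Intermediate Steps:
b(q) = -1 (b(q) = (2*q)/(q - 3*(0*(2*q) + q)) = (2*q)/(q - 3*(0 + q)) = (2*q)/(q - 3*q) = (2*q)/((-2*q)) = (2*q)*(-1/(2*q)) = -1)
-151 + 344*(-4 + b(-3)*1) = -151 + 344*(-4 - 1*1) = -151 + 344*(-4 - 1) = -151 + 344*(-5) = -151 - 1720 = -1871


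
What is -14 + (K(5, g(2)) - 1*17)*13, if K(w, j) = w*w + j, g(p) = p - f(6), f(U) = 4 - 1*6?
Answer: 142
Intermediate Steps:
f(U) = -2 (f(U) = 4 - 6 = -2)
g(p) = 2 + p (g(p) = p - 1*(-2) = p + 2 = 2 + p)
K(w, j) = j + w² (K(w, j) = w² + j = j + w²)
-14 + (K(5, g(2)) - 1*17)*13 = -14 + (((2 + 2) + 5²) - 1*17)*13 = -14 + ((4 + 25) - 17)*13 = -14 + (29 - 17)*13 = -14 + 12*13 = -14 + 156 = 142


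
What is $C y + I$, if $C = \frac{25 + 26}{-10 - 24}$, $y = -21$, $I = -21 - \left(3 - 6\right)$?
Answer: $\frac{27}{2} \approx 13.5$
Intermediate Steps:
$I = -18$ ($I = -21 - -3 = -21 + 3 = -18$)
$C = - \frac{3}{2}$ ($C = \frac{51}{-34} = 51 \left(- \frac{1}{34}\right) = - \frac{3}{2} \approx -1.5$)
$C y + I = \left(- \frac{3}{2}\right) \left(-21\right) - 18 = \frac{63}{2} - 18 = \frac{27}{2}$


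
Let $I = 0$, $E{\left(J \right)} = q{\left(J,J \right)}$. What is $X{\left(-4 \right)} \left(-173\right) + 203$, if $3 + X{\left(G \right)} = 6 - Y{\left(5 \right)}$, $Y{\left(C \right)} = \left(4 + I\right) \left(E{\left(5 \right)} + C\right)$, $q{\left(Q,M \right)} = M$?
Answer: $6604$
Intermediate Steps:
$E{\left(J \right)} = J$
$Y{\left(C \right)} = 20 + 4 C$ ($Y{\left(C \right)} = \left(4 + 0\right) \left(5 + C\right) = 4 \left(5 + C\right) = 20 + 4 C$)
$X{\left(G \right)} = -37$ ($X{\left(G \right)} = -3 - \left(14 + 20\right) = -3 + \left(6 - \left(20 + 20\right)\right) = -3 + \left(6 - 40\right) = -3 - 34 = -37$)
$X{\left(-4 \right)} \left(-173\right) + 203 = \left(-37\right) \left(-173\right) + 203 = 6401 + 203 = 6604$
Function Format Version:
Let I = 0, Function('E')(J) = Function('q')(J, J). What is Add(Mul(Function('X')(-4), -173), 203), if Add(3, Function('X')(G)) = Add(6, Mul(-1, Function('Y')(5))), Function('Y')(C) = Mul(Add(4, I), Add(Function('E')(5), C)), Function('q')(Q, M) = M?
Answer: 6604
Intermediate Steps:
Function('E')(J) = J
Function('Y')(C) = Add(20, Mul(4, C)) (Function('Y')(C) = Mul(Add(4, 0), Add(5, C)) = Mul(4, Add(5, C)) = Add(20, Mul(4, C)))
Function('X')(G) = -37 (Function('X')(G) = Add(-3, Add(6, Mul(-1, Add(20, Mul(4, 5))))) = Add(-3, Add(6, Mul(-1, Add(20, 20)))) = Add(-3, Add(6, Mul(-1, 40))) = Add(-3, Add(6, -40)) = Add(-3, -34) = -37)
Add(Mul(Function('X')(-4), -173), 203) = Add(Mul(-37, -173), 203) = Add(6401, 203) = 6604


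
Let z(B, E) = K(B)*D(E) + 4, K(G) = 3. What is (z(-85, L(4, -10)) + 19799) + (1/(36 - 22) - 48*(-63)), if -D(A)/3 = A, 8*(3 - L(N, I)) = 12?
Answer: 159695/7 ≈ 22814.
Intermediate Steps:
L(N, I) = 3/2 (L(N, I) = 3 - ⅛*12 = 3 - 3/2 = 3/2)
D(A) = -3*A
z(B, E) = 4 - 9*E (z(B, E) = 3*(-3*E) + 4 = -9*E + 4 = 4 - 9*E)
(z(-85, L(4, -10)) + 19799) + (1/(36 - 22) - 48*(-63)) = ((4 - 9*3/2) + 19799) + (1/(36 - 22) - 48*(-63)) = ((4 - 27/2) + 19799) + (1/14 + 3024) = (-19/2 + 19799) + (1/14 + 3024) = 39579/2 + 42337/14 = 159695/7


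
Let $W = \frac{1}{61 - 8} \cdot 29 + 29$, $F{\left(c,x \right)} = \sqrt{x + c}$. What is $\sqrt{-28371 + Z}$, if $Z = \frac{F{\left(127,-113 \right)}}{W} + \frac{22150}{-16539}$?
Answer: $\frac{\sqrt{-234969847594436916 + 280285804518 \sqrt{14}}}{2877786} \approx 168.44 i$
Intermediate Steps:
$F{\left(c,x \right)} = \sqrt{c + x}$
$W = \frac{1566}{53}$ ($W = \frac{1}{53} \cdot 29 + 29 = \frac{29}{53} + 29 = \frac{1566}{53} \approx 29.547$)
$Z = - \frac{22150}{16539} + \frac{53 \sqrt{14}}{1566}$ ($Z = \frac{\sqrt{127 - 113}}{\frac{1566}{53}} + \frac{22150}{-16539} = \sqrt{14} \cdot \frac{53}{1566} + 22150 \left(- \frac{1}{16539}\right) = \frac{53 \sqrt{14}}{1566} - \frac{22150}{16539} = - \frac{22150}{16539} + \frac{53 \sqrt{14}}{1566} \approx -1.2126$)
$\sqrt{-28371 + Z} = \sqrt{-28371 - \left(\frac{22150}{16539} - \frac{53 \sqrt{14}}{1566}\right)} = \sqrt{- \frac{469250119}{16539} + \frac{53 \sqrt{14}}{1566}}$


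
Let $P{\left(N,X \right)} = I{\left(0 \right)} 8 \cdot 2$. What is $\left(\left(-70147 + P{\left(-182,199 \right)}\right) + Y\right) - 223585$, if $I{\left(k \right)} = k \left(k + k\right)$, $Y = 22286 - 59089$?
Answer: $-330535$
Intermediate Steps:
$Y = -36803$ ($Y = 22286 - 59089 = -36803$)
$I{\left(k \right)} = 2 k^{2}$ ($I{\left(k \right)} = k 2 k = 2 k^{2}$)
$P{\left(N,X \right)} = 0$ ($P{\left(N,X \right)} = 2 \cdot 0^{2} \cdot 8 \cdot 2 = 2 \cdot 0 \cdot 8 \cdot 2 = 0 \cdot 8 \cdot 2 = 0 \cdot 2 = 0$)
$\left(\left(-70147 + P{\left(-182,199 \right)}\right) + Y\right) - 223585 = \left(\left(-70147 + 0\right) - 36803\right) - 223585 = \left(-70147 - 36803\right) - 223585 = -106950 - 223585 = -330535$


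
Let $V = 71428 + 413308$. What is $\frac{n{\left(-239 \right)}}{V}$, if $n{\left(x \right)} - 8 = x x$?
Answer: $\frac{57129}{484736} \approx 0.11786$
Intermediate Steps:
$n{\left(x \right)} = 8 + x^{2}$ ($n{\left(x \right)} = 8 + x x = 8 + x^{2}$)
$V = 484736$
$\frac{n{\left(-239 \right)}}{V} = \frac{8 + \left(-239\right)^{2}}{484736} = \left(8 + 57121\right) \frac{1}{484736} = 57129 \cdot \frac{1}{484736} = \frac{57129}{484736}$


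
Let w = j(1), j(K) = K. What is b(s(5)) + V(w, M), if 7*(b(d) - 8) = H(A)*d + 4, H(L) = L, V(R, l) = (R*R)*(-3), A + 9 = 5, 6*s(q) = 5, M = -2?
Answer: 107/21 ≈ 5.0952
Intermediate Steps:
w = 1
s(q) = ⅚ (s(q) = (⅙)*5 = ⅚)
A = -4 (A = -9 + 5 = -4)
V(R, l) = -3*R² (V(R, l) = R²*(-3) = -3*R²)
b(d) = 60/7 - 4*d/7 (b(d) = 8 + (-4*d + 4)/7 = 8 + (4 - 4*d)/7 = 8 + (4/7 - 4*d/7) = 60/7 - 4*d/7)
b(s(5)) + V(w, M) = (60/7 - 4/7*⅚) - 3*1² = (60/7 - 10/21) - 3*1 = 170/21 - 3 = 107/21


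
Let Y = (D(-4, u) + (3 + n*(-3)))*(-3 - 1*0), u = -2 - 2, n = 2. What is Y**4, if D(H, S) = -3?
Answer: 104976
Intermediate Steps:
u = -4
Y = 18 (Y = (-3 + (3 + 2*(-3)))*(-3 - 1*0) = (-3 + (3 - 6))*(-3 + 0) = (-3 - 3)*(-3) = -6*(-3) = 18)
Y**4 = 18**4 = 104976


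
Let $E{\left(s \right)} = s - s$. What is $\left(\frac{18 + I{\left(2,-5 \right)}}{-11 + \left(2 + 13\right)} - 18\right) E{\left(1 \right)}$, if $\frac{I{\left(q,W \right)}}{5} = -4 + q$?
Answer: $0$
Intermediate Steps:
$E{\left(s \right)} = 0$
$I{\left(q,W \right)} = -20 + 5 q$ ($I{\left(q,W \right)} = 5 \left(-4 + q\right) = -20 + 5 q$)
$\left(\frac{18 + I{\left(2,-5 \right)}}{-11 + \left(2 + 13\right)} - 18\right) E{\left(1 \right)} = \left(\frac{18 + \left(-20 + 5 \cdot 2\right)}{-11 + \left(2 + 13\right)} - 18\right) 0 = \left(\frac{18 + \left(-20 + 10\right)}{-11 + 15} - 18\right) 0 = \left(\frac{18 - 10}{4} - 18\right) 0 = \left(8 \cdot \frac{1}{4} - 18\right) 0 = \left(2 - 18\right) 0 = \left(-16\right) 0 = 0$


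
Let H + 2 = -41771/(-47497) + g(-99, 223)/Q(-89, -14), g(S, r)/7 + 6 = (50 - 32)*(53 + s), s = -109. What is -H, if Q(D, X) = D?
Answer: -332396859/4227233 ≈ -78.632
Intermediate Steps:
g(S, r) = -7098 (g(S, r) = -42 + 7*((50 - 32)*(53 - 109)) = -42 + 7*(18*(-56)) = -42 + 7*(-1008) = -42 - 7056 = -7098)
H = 332396859/4227233 (H = -2 + (-41771/(-47497) - 7098/(-89)) = -2 + (-41771*(-1/47497) - 7098*(-1/89)) = -2 + (41771/47497 + 7098/89) = -2 + 340851325/4227233 = 332396859/4227233 ≈ 78.632)
-H = -1*332396859/4227233 = -332396859/4227233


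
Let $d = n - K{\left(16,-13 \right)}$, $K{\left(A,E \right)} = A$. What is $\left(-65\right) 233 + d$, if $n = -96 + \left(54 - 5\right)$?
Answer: $-15208$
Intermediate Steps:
$n = -47$ ($n = -96 + 49 = -47$)
$d = -63$ ($d = -47 - 16 = -63$)
$\left(-65\right) 233 + d = \left(-65\right) 233 - 63 = -15145 - 63 = -15208$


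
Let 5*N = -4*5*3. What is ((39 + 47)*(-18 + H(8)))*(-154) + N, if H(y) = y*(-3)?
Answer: 556236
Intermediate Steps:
H(y) = -3*y
N = -12 (N = (-4*5*3)/5 = (-20*3)/5 = (⅕)*(-60) = -12)
((39 + 47)*(-18 + H(8)))*(-154) + N = ((39 + 47)*(-18 - 3*8))*(-154) - 12 = (86*(-18 - 24))*(-154) - 12 = (86*(-42))*(-154) - 12 = -3612*(-154) - 12 = 556248 - 12 = 556236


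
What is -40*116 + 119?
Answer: -4521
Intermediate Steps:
-40*116 + 119 = -4640 + 119 = -4521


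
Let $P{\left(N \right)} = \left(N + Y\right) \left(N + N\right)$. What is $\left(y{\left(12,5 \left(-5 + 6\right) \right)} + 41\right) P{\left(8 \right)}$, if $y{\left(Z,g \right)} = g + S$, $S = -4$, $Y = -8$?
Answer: $0$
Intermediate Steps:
$y{\left(Z,g \right)} = -4 + g$ ($y{\left(Z,g \right)} = g - 4 = -4 + g$)
$P{\left(N \right)} = 2 N \left(-8 + N\right)$ ($P{\left(N \right)} = \left(N - 8\right) \left(N + N\right) = \left(-8 + N\right) 2 N = 2 N \left(-8 + N\right)$)
$\left(y{\left(12,5 \left(-5 + 6\right) \right)} + 41\right) P{\left(8 \right)} = \left(\left(-4 + 5 \left(-5 + 6\right)\right) + 41\right) 2 \cdot 8 \left(-8 + 8\right) = \left(\left(-4 + 5 \cdot 1\right) + 41\right) 2 \cdot 8 \cdot 0 = \left(\left(-4 + 5\right) + 41\right) 0 = \left(1 + 41\right) 0 = 42 \cdot 0 = 0$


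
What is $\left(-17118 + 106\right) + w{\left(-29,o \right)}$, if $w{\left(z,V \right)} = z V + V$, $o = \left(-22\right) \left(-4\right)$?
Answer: $-19476$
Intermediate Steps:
$o = 88$
$w{\left(z,V \right)} = V + V z$ ($w{\left(z,V \right)} = V z + V = V + V z$)
$\left(-17118 + 106\right) + w{\left(-29,o \right)} = \left(-17118 + 106\right) + 88 \left(1 - 29\right) = -17012 + 88 \left(-28\right) = -17012 - 2464 = -19476$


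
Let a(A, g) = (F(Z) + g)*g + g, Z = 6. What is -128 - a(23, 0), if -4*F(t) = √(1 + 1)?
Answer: -128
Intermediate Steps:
F(t) = -√2/4 (F(t) = -√(1 + 1)/4 = -√2/4)
a(A, g) = g + g*(g - √2/4) (a(A, g) = (-√2/4 + g)*g + g = (g - √2/4)*g + g = g*(g - √2/4) + g = g + g*(g - √2/4))
-128 - a(23, 0) = -128 - 0*(4 - √2 + 4*0)/4 = -128 - 0*(4 - √2 + 0)/4 = -128 - 0*(4 - √2)/4 = -128 - 1*0 = -128 + 0 = -128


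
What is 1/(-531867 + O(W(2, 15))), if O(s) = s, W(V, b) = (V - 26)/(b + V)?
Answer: -17/9041763 ≈ -1.8802e-6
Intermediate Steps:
W(V, b) = (-26 + V)/(V + b)
1/(-531867 + O(W(2, 15))) = 1/(-531867 + (-26 + 2)/(2 + 15)) = 1/(-531867 - 24/17) = 1/(-9041763/17) = -17/9041763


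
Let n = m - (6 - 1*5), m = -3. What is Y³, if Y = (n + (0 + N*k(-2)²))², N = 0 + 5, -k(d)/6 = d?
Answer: 134734288670396416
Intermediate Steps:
k(d) = -6*d
N = 5
n = -4 (n = -3 - (6 - 1*5) = -3 - (6 - 5) = -3 - 1*1 = -3 - 1 = -4)
Y = 512656 (Y = (-4 + (0 + 5*(-6*(-2))²))² = (-4 + (0 + 5*12²))² = (-4 + (0 + 5*144))² = (-4 + (0 + 720))² = (-4 + 720)² = 716² = 512656)
Y³ = 512656³ = 134734288670396416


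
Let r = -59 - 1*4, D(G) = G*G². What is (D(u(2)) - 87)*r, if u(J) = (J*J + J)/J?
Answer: 3780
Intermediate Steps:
u(J) = (J + J²)/J (u(J) = (J² + J)/J = (J + J²)/J)
D(G) = G³
r = -63 (r = -59 - 4 = -63)
(D(u(2)) - 87)*r = ((1 + 2)³ - 87)*(-63) = (3³ - 87)*(-63) = (27 - 87)*(-63) = -60*(-63) = 3780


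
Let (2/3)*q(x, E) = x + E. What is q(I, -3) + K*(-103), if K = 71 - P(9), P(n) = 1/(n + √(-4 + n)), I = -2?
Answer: -555431/76 - 103*√5/76 ≈ -7311.3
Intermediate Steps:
q(x, E) = 3*E/2 + 3*x/2 (q(x, E) = 3*(x + E)/2 = 3*(E + x)/2 = 3*E/2 + 3*x/2)
K = 71 - 1/(9 + √5) (K = 71 - 1/(9 + √(-4 + 9)) = 71 - 1/(9 + √5) ≈ 70.911)
q(I, -3) + K*(-103) = ((3/2)*(-3) + (3/2)*(-2)) + (5387/76 + √5/76)*(-103) = (-9/2 - 3) + (-554861/76 - 103*√5/76) = -15/2 + (-554861/76 - 103*√5/76) = -555431/76 - 103*√5/76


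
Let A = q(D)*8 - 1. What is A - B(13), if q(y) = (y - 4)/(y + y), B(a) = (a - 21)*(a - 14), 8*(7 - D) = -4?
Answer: -107/15 ≈ -7.1333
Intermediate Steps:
D = 15/2 (D = 7 - ⅛*(-4) = 7 + ½ = 15/2 ≈ 7.5000)
B(a) = (-21 + a)*(-14 + a)
q(y) = (-4 + y)/(2*y) (q(y) = (-4 + y)/((2*y)) = (-4 + y)*(1/(2*y)) = (-4 + y)/(2*y))
A = 13/15 (A = ((-4 + 15/2)/(2*(15/2)))*8 - 1 = ((½)*(2/15)*(7/2))*8 - 1 = (7/30)*8 - 1 = 28/15 - 1 = 13/15 ≈ 0.86667)
A - B(13) = 13/15 - (294 + 13² - 35*13) = 13/15 - (294 + 169 - 455) = 13/15 - 1*8 = 13/15 - 8 = -107/15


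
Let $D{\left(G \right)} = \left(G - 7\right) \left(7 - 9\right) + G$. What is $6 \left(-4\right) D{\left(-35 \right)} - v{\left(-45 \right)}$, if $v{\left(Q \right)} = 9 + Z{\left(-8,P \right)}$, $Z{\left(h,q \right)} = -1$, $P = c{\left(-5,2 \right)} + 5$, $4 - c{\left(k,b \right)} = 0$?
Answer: $-1184$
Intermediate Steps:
$c{\left(k,b \right)} = 4$ ($c{\left(k,b \right)} = 4 - 0 = 4 + 0 = 4$)
$P = 9$ ($P = 4 + 5 = 9$)
$D{\left(G \right)} = 14 - G$ ($D{\left(G \right)} = \left(-7 + G\right) \left(-2\right) + G = \left(14 - 2 G\right) + G = 14 - G$)
$v{\left(Q \right)} = 8$ ($v{\left(Q \right)} = 9 - 1 = 8$)
$6 \left(-4\right) D{\left(-35 \right)} - v{\left(-45 \right)} = 6 \left(-4\right) \left(14 - -35\right) - 8 = - 24 \left(14 + 35\right) - 8 = \left(-24\right) 49 - 8 = -1176 - 8 = -1184$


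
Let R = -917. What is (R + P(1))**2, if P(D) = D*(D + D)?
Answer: 837225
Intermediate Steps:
P(D) = 2*D**2 (P(D) = D*(2*D) = 2*D**2)
(R + P(1))**2 = (-917 + 2*1**2)**2 = (-917 + 2*1)**2 = (-917 + 2)**2 = (-915)**2 = 837225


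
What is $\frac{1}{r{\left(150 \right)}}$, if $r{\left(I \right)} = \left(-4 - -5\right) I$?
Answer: $\frac{1}{150} \approx 0.0066667$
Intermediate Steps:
$r{\left(I \right)} = I$ ($r{\left(I \right)} = \left(-4 + 5\right) I = 1 I = I$)
$\frac{1}{r{\left(150 \right)}} = \frac{1}{150}$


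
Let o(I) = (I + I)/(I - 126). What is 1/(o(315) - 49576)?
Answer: -3/148718 ≈ -2.0172e-5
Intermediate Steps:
o(I) = 2*I/(-126 + I) (o(I) = (2*I)/(-126 + I) = 2*I/(-126 + I))
1/(o(315) - 49576) = 1/(2*315/(-126 + 315) - 49576) = 1/(2*315/189 - 49576) = 1/(2*315*(1/189) - 49576) = 1/(10/3 - 49576) = 1/(-148718/3) = -3/148718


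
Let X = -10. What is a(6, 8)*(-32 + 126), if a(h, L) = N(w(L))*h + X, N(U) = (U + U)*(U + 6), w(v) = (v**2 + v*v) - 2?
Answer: 18759956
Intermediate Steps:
w(v) = -2 + 2*v**2 (w(v) = (v**2 + v**2) - 2 = 2*v**2 - 2 = -2 + 2*v**2)
N(U) = 2*U*(6 + U) (N(U) = (2*U)*(6 + U) = 2*U*(6 + U))
a(h, L) = -10 + 2*h*(-2 + 2*L**2)*(4 + 2*L**2) (a(h, L) = (2*(-2 + 2*L**2)*(6 + (-2 + 2*L**2)))*h - 10 = (2*(-2 + 2*L**2)*(4 + 2*L**2))*h - 10 = 2*h*(-2 + 2*L**2)*(4 + 2*L**2) - 10 = -10 + 2*h*(-2 + 2*L**2)*(4 + 2*L**2))
a(6, 8)*(-32 + 126) = (-10 + 8*6*(-1 + 8**2)*(2 + 8**2))*(-32 + 126) = (-10 + 8*6*(-1 + 64)*(2 + 64))*94 = (-10 + 8*6*63*66)*94 = (-10 + 199584)*94 = 199574*94 = 18759956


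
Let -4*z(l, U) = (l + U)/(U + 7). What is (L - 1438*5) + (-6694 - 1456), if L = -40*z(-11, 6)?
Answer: -199470/13 ≈ -15344.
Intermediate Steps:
z(l, U) = -(U + l)/(4*(7 + U)) (z(l, U) = -(l + U)/(4*(U + 7)) = -(U + l)/(4*(7 + U)))
L = -50/13 (L = -10*(-1*6 - 1*(-11))/(7 + 6) = -10*(-6 + 11)/13 = -10*5/13 = -40*5/52 = -50/13 ≈ -3.8462)
(L - 1438*5) + (-6694 - 1456) = (-50/13 - 1438*5) + (-6694 - 1456) = (-50/13 - 7190) - 8150 = -93520/13 - 8150 = -199470/13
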